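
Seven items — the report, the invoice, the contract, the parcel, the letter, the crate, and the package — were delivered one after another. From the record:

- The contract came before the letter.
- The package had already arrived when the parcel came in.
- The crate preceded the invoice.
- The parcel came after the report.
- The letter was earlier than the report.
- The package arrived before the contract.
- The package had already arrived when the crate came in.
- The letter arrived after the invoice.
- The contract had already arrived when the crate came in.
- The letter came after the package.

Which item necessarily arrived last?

Every other item has a chain of constraints placing it before the parcel, so the parcel is last.

the parcel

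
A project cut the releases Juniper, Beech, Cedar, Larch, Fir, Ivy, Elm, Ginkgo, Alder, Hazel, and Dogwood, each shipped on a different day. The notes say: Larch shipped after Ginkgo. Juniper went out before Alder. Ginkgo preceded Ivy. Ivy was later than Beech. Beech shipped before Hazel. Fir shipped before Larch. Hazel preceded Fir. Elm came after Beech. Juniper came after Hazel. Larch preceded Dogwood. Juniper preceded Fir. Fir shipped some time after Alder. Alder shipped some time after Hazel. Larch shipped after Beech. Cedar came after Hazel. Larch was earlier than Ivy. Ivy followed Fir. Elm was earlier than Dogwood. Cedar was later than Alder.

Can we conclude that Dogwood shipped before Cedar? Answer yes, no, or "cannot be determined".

No chain of stated constraints runs from Dogwood to Cedar, and none runs from Cedar to Dogwood either.
So the relative order of Dogwood and Cedar is not fixed by the given facts.

cannot be determined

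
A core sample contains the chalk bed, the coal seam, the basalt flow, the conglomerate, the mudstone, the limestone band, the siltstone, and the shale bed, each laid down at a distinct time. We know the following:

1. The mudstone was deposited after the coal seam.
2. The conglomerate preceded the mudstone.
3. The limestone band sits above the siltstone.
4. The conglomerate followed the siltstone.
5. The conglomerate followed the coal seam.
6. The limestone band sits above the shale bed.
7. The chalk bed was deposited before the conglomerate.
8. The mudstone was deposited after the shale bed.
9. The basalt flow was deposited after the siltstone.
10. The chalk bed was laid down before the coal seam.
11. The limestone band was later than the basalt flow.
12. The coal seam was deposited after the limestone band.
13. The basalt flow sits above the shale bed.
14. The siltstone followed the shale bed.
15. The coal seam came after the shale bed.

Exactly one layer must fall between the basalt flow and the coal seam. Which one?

the limestone band

Tracing the constraints gives the basalt flow → the limestone band → the coal seam, so the limestone band sits after the basalt flow and before the coal seam.
No other layer is forced both after the basalt flow and before the coal seam.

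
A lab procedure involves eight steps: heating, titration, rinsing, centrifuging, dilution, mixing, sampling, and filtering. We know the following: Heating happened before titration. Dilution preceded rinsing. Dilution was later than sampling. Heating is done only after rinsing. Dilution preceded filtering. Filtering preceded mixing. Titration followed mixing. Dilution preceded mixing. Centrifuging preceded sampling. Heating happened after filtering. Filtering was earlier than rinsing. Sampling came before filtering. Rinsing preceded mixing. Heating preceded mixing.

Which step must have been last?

Every other step has a chain of constraints placing it before titration, so titration is last.

titration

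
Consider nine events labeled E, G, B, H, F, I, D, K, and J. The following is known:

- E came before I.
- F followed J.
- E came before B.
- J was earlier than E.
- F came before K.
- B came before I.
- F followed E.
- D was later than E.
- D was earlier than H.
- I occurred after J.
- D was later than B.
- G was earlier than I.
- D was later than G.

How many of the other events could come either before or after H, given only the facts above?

Forced before H: B, D, E, G, and J.
That leaves F, I, and K with no forced order relative to H — 3.

3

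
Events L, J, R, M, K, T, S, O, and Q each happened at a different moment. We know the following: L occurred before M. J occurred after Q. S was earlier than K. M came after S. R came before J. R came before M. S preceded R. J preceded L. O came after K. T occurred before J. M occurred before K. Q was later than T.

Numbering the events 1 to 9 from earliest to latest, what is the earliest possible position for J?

5

Q, R, S, and T must all come before J — 4 forced predecessors.
Nothing else is forced ahead of J, so its earliest slot is position 4 + 1 = 5.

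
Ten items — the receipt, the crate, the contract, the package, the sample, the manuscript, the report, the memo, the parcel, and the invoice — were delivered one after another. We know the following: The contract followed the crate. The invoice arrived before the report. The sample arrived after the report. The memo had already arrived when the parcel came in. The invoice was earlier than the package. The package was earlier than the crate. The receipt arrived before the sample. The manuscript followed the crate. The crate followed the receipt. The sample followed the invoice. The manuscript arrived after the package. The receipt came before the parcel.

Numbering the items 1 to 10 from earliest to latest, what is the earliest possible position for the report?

The invoice must come before the report — 1 forced predecessor.
Nothing else is forced ahead of the report, so its earliest slot is position 1 + 1 = 2.

2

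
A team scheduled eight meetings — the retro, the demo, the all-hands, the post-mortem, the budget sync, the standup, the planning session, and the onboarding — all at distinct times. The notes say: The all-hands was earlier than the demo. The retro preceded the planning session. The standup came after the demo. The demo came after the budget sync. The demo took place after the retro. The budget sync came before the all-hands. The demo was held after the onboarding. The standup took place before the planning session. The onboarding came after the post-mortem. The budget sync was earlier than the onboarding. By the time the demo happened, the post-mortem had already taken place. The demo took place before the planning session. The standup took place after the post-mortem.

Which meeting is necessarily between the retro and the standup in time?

Tracing the constraints gives the retro → the demo → the standup, so the demo sits after the retro and before the standup.
No other meeting is forced both after the retro and before the standup.

the demo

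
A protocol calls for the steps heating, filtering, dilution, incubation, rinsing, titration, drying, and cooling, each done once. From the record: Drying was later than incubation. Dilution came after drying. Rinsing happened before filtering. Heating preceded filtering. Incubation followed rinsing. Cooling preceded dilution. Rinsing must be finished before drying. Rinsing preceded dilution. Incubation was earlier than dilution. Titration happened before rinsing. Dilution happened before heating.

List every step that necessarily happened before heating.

Directly stated before heating: dilution.
Cooling reaches heating via cooling → dilution → heating.
Drying reaches heating via drying → dilution → heating.
Incubation reaches heating via incubation → dilution → heating.
Likewise rinsing and titration each reach heating by chaining the stated constraints.

cooling, dilution, drying, incubation, rinsing, titration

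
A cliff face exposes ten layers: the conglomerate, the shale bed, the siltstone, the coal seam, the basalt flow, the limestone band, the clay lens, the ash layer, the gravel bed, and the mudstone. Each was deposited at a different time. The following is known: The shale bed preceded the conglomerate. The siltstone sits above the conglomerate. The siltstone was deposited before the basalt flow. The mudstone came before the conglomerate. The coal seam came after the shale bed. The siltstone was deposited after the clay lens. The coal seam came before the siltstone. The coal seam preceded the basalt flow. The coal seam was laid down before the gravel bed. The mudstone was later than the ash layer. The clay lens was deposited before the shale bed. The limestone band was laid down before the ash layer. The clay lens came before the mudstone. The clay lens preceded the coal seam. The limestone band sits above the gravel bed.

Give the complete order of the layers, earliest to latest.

The constraints fix every adjacent pair, so only one ordering works:
the clay lens → the shale bed → the coal seam → the gravel bed → the limestone band → the ash layer → the mudstone → the conglomerate → the siltstone → the basalt flow.

the clay lens, the shale bed, the coal seam, the gravel bed, the limestone band, the ash layer, the mudstone, the conglomerate, the siltstone, the basalt flow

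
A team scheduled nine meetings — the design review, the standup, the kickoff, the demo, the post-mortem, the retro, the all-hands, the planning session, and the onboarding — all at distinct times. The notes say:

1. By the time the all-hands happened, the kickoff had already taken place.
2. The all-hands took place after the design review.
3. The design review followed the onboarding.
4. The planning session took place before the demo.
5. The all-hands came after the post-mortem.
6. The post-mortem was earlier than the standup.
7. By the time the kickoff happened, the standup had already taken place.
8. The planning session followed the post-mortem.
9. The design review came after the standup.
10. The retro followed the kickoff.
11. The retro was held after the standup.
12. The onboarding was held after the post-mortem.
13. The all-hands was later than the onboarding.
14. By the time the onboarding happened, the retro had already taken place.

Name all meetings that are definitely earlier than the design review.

Directly stated before the design review: the onboarding and the standup.
The kickoff reaches the design review via the kickoff → the retro → the onboarding → the design review.
The post-mortem reaches the design review via the post-mortem → the onboarding → the design review.
The retro reaches the design review via the retro → the onboarding → the design review.
No chain forces the planning session (or any of the others) ahead of the design review.

the kickoff, the onboarding, the post-mortem, the retro, the standup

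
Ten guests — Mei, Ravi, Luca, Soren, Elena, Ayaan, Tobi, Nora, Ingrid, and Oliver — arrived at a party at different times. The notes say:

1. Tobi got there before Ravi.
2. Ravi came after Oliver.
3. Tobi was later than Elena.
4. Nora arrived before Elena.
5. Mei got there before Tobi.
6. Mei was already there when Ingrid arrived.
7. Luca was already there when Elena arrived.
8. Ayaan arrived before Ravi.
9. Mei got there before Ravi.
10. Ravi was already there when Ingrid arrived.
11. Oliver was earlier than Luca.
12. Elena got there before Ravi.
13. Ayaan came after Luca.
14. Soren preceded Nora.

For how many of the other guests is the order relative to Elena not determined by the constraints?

2

Forced before Elena: Luca, Nora, Oliver, and Soren; forced after Elena: Ingrid, Ravi, and Tobi.
That leaves Ayaan and Mei with no forced order relative to Elena — 2.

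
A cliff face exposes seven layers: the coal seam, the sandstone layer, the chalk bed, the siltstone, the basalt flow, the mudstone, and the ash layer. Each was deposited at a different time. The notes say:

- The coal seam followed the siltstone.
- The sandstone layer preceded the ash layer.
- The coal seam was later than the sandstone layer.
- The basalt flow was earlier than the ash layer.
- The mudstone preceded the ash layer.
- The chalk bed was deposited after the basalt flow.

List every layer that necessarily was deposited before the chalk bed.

Directly stated before the chalk bed: the basalt flow.
No chain forces the mudstone (or any of the others) ahead of the chalk bed.

the basalt flow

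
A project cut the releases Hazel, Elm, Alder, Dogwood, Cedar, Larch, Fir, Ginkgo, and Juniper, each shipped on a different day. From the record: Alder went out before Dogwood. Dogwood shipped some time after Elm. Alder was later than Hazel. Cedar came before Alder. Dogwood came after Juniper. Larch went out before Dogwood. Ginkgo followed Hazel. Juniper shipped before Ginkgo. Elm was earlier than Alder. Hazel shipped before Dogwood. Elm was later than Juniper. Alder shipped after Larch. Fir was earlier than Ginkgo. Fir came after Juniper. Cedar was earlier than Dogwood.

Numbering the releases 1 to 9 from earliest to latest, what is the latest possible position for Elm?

7

Elm must come before Alder and Dogwood — 2 releases forced after it.
Everything else can be placed before Elm in some valid order, so Elm can sit as late as position 9 − 2 = 7.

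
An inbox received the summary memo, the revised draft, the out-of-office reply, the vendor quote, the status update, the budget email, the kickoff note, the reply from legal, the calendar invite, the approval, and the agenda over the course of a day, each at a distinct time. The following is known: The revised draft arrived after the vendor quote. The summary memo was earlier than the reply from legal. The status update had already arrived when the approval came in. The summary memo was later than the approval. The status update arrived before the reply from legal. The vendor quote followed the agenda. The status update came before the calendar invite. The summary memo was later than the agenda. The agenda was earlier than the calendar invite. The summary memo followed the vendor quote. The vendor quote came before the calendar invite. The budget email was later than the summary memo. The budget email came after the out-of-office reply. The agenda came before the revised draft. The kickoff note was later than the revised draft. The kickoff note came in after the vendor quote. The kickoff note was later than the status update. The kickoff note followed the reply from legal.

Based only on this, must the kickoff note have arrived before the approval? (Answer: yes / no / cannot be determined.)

Tracing the constraints gives the approval → the summary memo → the reply from legal → the kickoff note, so the approval must come before the kickoff note.
That means the kickoff note cannot be before the approval.

no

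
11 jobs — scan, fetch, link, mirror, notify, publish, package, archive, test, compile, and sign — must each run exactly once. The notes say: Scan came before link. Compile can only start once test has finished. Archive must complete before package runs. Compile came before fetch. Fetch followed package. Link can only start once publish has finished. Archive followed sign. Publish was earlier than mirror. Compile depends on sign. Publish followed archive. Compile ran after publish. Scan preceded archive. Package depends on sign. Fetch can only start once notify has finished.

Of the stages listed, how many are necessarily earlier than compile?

Directly stated before compile: publish, sign, and test.
Archive reaches compile via archive → publish → compile.
Scan reaches compile via scan → archive → publish → compile.
No chain forces fetch (or any of the others) ahead of compile.
That's archive, publish, scan, sign, and test — 5 in all.

5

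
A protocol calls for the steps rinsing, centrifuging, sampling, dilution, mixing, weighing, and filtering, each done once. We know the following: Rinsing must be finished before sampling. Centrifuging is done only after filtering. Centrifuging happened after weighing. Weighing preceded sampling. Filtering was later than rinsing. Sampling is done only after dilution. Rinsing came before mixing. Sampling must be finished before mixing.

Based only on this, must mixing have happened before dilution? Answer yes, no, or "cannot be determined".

Tracing the constraints gives dilution → sampling → mixing, so dilution must come before mixing.
That means mixing cannot be before dilution.

no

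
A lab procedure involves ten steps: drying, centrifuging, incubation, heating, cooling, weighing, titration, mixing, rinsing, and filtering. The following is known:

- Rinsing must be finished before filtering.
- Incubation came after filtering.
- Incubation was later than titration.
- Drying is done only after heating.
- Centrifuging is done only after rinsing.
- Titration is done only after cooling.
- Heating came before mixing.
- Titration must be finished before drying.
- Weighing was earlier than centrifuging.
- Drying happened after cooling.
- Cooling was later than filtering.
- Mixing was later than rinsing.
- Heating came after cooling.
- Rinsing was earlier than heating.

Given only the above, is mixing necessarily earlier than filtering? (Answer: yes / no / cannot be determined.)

Tracing the constraints gives filtering → cooling → heating → mixing, so filtering must come before mixing.
That means mixing cannot be before filtering.

no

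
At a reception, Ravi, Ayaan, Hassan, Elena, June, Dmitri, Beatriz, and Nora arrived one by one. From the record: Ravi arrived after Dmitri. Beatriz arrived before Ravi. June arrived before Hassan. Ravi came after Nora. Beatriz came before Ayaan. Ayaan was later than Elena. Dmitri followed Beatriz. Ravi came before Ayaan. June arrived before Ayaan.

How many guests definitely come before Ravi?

Directly stated before Ravi: Beatriz, Dmitri, and Nora.
No chain forces June (or any of the others) ahead of Ravi.
That's Beatriz, Dmitri, and Nora — 3 in all.

3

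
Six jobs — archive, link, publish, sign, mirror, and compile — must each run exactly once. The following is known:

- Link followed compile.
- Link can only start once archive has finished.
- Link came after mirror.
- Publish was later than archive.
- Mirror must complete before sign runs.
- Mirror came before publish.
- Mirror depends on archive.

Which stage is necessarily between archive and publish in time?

mirror

Tracing the constraints gives archive → mirror → publish, so mirror sits after archive and before publish.
No other stage is forced both after archive and before publish.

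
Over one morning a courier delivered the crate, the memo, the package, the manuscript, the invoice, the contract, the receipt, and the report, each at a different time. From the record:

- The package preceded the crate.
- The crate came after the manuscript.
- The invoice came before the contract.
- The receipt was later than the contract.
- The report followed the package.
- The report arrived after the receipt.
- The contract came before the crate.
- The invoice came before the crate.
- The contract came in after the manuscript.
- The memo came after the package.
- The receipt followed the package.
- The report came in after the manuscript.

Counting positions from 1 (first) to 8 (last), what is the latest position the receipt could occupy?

The receipt must come before the report — 1 item forced after it.
Everything else can be placed before the receipt in some valid order, so the receipt can sit as late as position 8 − 1 = 7.

7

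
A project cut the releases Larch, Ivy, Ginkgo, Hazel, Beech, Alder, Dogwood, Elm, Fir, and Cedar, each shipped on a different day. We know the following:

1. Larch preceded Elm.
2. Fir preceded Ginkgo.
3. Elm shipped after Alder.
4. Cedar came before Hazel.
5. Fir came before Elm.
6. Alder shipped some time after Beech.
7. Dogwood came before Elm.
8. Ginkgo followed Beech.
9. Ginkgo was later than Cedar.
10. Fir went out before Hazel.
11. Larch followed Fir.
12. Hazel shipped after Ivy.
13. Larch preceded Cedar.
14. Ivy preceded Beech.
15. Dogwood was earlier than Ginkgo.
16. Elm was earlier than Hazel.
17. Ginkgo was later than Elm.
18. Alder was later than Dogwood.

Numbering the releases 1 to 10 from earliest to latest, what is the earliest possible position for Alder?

4

Beech, Dogwood, and Ivy must all come before Alder — 3 forced predecessors.
Nothing else is forced ahead of Alder, so its earliest slot is position 3 + 1 = 4.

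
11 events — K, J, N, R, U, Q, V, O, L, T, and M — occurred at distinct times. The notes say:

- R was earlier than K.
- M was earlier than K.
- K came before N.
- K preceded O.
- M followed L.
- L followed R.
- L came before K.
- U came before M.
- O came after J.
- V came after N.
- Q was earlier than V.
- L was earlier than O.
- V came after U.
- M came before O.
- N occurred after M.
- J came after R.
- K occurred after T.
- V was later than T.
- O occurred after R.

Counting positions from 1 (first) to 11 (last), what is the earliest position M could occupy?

4

L, R, and U must all come before M — 3 forced predecessors.
Nothing else is forced ahead of M, so its earliest slot is position 3 + 1 = 4.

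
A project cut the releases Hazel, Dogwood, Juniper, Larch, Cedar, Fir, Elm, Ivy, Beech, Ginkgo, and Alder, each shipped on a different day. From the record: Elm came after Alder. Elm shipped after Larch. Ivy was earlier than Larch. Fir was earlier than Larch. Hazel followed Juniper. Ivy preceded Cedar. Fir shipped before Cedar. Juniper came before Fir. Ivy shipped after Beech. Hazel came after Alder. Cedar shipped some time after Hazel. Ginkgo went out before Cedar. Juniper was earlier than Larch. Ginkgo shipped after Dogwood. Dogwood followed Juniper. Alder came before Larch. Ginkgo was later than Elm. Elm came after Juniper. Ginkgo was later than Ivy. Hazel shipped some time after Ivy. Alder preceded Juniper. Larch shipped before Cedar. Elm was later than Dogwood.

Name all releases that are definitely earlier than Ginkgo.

Directly stated before Ginkgo: Dogwood, Elm, and Ivy.
Alder reaches Ginkgo via Alder → Elm → Ginkgo.
Beech reaches Ginkgo via Beech → Ivy → Ginkgo.
Fir reaches Ginkgo via Fir → Larch → Elm → Ginkgo.
Likewise Juniper and Larch each reach Ginkgo by chaining the stated constraints.
No chain forces Hazel (or any of the others) ahead of Ginkgo.

Alder, Beech, Dogwood, Elm, Fir, Ivy, Juniper, Larch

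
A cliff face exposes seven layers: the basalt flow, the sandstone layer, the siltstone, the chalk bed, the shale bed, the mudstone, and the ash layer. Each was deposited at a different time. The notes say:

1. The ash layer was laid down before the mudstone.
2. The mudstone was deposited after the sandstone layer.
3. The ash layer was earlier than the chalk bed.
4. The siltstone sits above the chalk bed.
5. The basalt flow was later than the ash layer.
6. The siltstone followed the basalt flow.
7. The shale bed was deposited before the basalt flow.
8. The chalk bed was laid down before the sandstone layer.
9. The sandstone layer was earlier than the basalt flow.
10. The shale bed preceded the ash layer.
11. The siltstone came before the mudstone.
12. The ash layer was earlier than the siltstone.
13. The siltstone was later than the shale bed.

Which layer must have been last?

the mudstone

Every other layer has a chain of constraints placing it before the mudstone, so the mudstone is last.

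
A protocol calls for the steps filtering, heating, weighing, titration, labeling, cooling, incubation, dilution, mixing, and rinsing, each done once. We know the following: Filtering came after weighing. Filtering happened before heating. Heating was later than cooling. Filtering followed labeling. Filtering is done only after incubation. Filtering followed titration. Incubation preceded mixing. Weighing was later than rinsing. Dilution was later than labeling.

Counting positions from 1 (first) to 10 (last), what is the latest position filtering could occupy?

Filtering must come before heating — 1 step forced after it.
Everything else can be placed before filtering in some valid order, so filtering can sit as late as position 10 − 1 = 9.

9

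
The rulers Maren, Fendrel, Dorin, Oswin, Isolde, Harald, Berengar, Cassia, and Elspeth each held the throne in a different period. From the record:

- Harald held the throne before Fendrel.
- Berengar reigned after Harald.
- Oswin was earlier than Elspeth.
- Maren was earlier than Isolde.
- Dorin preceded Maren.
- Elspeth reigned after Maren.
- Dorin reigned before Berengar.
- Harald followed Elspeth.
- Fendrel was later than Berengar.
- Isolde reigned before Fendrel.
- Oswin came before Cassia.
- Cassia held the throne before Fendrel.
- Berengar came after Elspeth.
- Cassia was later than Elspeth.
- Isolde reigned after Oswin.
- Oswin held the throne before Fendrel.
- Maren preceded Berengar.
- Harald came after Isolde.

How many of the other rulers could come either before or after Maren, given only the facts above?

Forced before Maren: Dorin; forced after Maren: Berengar, Cassia, Elspeth, Fendrel, Harald, and Isolde.
That leaves Oswin with no forced order relative to Maren — 1.

1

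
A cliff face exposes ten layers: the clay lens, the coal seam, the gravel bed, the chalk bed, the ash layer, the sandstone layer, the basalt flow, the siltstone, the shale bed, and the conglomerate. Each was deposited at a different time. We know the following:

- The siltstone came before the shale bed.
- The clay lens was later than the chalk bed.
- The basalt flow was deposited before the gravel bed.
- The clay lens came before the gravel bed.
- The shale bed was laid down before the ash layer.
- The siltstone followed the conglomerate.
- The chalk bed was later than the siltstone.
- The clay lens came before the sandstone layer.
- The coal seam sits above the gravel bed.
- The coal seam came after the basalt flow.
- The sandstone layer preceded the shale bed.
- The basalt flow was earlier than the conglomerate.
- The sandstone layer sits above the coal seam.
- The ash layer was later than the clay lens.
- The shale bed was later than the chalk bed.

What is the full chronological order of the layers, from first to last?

The constraints fix every adjacent pair, so only one ordering works:
the basalt flow → the conglomerate → the siltstone → the chalk bed → the clay lens → the gravel bed → the coal seam → the sandstone layer → the shale bed → the ash layer.

the basalt flow, the conglomerate, the siltstone, the chalk bed, the clay lens, the gravel bed, the coal seam, the sandstone layer, the shale bed, the ash layer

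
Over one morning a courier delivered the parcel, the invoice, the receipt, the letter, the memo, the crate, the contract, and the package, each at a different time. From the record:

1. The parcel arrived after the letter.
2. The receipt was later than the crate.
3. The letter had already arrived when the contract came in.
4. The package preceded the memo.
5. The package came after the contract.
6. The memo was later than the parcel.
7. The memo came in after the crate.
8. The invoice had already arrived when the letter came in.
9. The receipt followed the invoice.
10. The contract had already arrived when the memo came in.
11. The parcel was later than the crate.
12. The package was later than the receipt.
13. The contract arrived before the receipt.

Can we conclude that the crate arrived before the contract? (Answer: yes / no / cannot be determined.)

No chain of stated constraints runs from the crate to the contract, and none runs from the contract to the crate either.
So the relative order of the crate and the contract is not fixed by the given facts.

cannot be determined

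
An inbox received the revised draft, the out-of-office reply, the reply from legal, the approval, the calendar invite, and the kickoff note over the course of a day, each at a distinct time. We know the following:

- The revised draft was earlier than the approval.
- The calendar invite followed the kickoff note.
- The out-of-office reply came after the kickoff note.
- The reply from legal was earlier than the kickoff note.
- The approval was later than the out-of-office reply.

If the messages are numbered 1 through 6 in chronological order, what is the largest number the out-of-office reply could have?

5

The out-of-office reply must come before the approval — 1 message forced after it.
Everything else can be placed before the out-of-office reply in some valid order, so the out-of-office reply can sit as late as position 6 − 1 = 5.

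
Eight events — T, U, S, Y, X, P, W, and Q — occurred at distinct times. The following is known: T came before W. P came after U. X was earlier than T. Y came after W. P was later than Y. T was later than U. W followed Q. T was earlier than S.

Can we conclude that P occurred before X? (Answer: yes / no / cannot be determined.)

no

Tracing the constraints gives X → T → W → Y → P, so X must come before P.
That means P cannot be before X.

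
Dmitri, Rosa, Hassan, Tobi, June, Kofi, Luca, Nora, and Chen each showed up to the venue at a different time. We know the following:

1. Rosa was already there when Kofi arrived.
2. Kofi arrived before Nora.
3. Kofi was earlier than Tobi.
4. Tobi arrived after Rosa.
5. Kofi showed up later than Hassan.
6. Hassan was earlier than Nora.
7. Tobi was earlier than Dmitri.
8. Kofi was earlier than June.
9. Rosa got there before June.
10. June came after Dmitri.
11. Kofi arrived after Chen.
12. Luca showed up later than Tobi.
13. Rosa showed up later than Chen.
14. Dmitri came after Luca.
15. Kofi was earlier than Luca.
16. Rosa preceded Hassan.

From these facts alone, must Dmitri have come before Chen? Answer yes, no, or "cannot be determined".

Tracing the constraints gives Chen → Kofi → Luca → Dmitri, so Chen must come before Dmitri.
That means Dmitri cannot be before Chen.

no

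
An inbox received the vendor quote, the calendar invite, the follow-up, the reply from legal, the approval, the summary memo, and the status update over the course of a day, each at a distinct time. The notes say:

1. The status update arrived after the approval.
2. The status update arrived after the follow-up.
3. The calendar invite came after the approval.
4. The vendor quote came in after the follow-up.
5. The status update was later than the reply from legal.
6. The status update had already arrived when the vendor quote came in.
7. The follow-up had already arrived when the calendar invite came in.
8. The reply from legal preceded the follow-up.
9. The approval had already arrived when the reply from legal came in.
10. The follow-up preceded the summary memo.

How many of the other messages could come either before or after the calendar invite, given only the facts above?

Forced before the calendar invite: the approval, the follow-up, and the reply from legal.
That leaves the status update, the summary memo, and the vendor quote with no forced order relative to the calendar invite — 3.

3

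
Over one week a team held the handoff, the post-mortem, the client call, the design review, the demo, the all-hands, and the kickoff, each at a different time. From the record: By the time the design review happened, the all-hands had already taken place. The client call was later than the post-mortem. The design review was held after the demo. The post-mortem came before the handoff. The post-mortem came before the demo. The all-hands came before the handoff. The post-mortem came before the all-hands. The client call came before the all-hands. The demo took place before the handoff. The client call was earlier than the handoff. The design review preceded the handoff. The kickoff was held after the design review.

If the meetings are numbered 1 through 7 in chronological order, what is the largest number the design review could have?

5

The design review must come before the handoff and the kickoff — 2 meetings forced after it.
Everything else can be placed before the design review in some valid order, so the design review can sit as late as position 7 − 2 = 5.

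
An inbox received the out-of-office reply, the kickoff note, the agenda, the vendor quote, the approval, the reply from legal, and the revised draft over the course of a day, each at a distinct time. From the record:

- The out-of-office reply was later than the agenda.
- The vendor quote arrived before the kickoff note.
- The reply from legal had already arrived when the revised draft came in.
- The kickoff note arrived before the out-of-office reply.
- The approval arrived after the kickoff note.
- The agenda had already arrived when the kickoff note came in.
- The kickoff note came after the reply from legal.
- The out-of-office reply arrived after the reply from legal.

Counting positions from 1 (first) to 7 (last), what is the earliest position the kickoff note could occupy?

4

The agenda, the reply from legal, and the vendor quote must all come before the kickoff note — 3 forced predecessors.
Nothing else is forced ahead of the kickoff note, so its earliest slot is position 3 + 1 = 4.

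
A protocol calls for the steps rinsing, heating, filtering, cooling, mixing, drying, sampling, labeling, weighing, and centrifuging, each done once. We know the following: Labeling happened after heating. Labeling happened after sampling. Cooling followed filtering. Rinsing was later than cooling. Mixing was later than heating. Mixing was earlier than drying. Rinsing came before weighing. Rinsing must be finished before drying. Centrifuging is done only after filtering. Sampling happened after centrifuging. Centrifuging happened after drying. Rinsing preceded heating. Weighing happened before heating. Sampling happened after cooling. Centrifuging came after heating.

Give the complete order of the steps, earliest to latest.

The constraints fix every adjacent pair, so only one ordering works:
filtering → cooling → rinsing → weighing → heating → mixing → drying → centrifuging → sampling → labeling.

filtering, cooling, rinsing, weighing, heating, mixing, drying, centrifuging, sampling, labeling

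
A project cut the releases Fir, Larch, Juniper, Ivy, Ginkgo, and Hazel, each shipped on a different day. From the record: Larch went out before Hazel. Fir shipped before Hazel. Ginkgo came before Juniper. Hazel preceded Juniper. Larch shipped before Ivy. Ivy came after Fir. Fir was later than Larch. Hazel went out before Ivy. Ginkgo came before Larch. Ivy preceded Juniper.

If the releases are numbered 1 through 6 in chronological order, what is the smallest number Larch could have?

2

Ginkgo must come before Larch — 1 forced predecessor.
Nothing else is forced ahead of Larch, so its earliest slot is position 1 + 1 = 2.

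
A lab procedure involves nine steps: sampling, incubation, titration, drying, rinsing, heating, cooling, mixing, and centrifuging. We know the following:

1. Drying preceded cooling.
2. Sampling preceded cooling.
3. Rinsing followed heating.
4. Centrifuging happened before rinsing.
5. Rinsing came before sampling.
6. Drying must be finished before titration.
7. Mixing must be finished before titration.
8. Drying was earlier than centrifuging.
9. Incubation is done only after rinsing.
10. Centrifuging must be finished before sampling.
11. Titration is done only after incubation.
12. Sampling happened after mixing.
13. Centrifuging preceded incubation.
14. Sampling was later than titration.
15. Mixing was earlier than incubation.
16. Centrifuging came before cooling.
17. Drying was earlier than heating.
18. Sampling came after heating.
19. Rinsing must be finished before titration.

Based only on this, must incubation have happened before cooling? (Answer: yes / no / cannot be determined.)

yes

Chain the constraints: incubation → titration → sampling → cooling. Each link is directly stated, so incubation comes before cooling.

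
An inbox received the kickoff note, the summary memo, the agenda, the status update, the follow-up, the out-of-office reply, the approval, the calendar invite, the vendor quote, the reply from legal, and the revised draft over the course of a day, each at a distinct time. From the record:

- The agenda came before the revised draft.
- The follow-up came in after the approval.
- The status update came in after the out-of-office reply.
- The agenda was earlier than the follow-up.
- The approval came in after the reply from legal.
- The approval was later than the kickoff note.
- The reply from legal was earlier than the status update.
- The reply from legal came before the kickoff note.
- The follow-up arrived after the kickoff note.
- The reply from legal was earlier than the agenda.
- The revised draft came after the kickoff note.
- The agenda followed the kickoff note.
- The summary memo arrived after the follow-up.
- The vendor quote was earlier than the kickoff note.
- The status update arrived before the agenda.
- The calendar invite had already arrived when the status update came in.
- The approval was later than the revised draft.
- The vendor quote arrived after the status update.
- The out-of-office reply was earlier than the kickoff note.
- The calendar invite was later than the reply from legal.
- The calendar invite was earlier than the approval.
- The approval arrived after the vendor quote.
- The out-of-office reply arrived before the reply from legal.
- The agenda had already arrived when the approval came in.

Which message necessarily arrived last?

Every other message has a chain of constraints placing it before the summary memo, so the summary memo is last.

the summary memo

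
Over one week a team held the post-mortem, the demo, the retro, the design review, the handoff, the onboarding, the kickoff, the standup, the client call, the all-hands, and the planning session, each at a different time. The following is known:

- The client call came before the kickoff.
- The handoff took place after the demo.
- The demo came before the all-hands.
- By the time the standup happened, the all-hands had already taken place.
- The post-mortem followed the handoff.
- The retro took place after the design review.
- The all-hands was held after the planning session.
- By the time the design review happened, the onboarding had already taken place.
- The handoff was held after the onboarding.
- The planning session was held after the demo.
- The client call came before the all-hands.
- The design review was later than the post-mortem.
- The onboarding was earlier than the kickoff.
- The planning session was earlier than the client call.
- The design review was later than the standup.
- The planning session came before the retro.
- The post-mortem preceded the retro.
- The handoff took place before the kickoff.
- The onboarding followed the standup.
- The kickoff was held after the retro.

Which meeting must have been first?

the demo

The demo has a chain of constraints placing it before every other meeting, so the demo must be first.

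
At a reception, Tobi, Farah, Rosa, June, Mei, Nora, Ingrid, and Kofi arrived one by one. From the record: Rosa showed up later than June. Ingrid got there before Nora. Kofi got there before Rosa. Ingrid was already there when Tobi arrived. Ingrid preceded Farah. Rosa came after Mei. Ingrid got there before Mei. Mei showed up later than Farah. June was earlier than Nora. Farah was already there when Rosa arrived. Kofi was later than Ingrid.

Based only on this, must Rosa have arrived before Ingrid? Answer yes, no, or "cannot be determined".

Tracing the constraints gives Ingrid → Kofi → Rosa, so Ingrid must come before Rosa.
That means Rosa cannot be before Ingrid.

no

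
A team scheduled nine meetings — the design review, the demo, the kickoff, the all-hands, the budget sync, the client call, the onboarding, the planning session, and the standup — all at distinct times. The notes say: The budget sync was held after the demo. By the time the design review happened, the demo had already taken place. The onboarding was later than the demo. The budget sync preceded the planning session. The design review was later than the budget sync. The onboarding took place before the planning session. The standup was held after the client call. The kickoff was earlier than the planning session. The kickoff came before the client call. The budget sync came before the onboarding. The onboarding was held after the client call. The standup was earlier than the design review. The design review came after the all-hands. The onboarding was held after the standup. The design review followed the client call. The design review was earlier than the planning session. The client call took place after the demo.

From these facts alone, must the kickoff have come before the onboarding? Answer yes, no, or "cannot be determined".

yes

Chain the constraints: the kickoff → the client call → the onboarding. Each link is directly stated, so the kickoff comes before the onboarding.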